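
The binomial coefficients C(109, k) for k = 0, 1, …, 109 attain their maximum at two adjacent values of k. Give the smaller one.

For odd n = 109, C(109,k) peaks at k = (n−1)/2 and (n+1)/2; the smaller is 54.

54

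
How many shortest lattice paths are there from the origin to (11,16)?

13037895

Each path is a sequence of 27 steps with 11 rights: C(27,11) = 13037895.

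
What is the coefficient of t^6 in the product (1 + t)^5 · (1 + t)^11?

(1 + t)^5(1 + t)^11 = (1 + t)^16, so the coefficient of t^6 is C(16,6)·1^6 = 8008·1 = 8008.

8008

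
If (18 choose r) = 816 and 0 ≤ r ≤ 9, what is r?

3

C(18,r) increases on 0 ≤ r ≤ 9. C(18,2) = 153 and C(18,3) = 816, so r = 3.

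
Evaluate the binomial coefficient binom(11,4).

330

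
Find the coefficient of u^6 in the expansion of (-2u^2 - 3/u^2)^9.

General term: C(9,j)·(-2u^2)^j·(-3/u^2)^(9-j), with u-exponent 2j − 2(9−j) = 4j − 18.
Set 4j − 18 = 6: j = 6.
C(9,6) = 84; (-2)^6 = 64; (-3)^3 = -27.
Coefficient = 84 · 64 · (-27) = -145152.

-145152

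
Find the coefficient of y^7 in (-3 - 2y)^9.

-41472

The general term is C(9,j)·(-3)^j·(-2y)^(9-j); the y^7 term has j = 2.
C(9,2) = 36.
Coefficient = C(9,2) · (-3)^2 · (-2)^7 = 36 · 9 · (-128) = -41472.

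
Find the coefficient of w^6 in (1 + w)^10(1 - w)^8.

-28

Coefficient of w^6 = Σ_{j} C(10,j)·1^j·C(8,6-j)·(-1)^(6-j) for j from 0 to 6.
= 28 + (-560) + 3150 + (-6720) + 5880 + (-2016) + 210 = -28.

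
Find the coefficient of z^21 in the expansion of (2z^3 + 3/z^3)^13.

7907328

General term: C(13,j)·(2z^3)^j·(3/z^3)^(13-j), with z-exponent 3j − 3(13−j) = 6j − 39.
Set 6j − 39 = 21: j = 10.
C(13,10) = 286; 2^10 = 1024; 3^3 = 27.
Coefficient = 286 · 1024 · 27 = 7907328.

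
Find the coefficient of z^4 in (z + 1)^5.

The general term is C(5,j)·(z)^j·(1)^(5-j); the z^4 term has j = 4.
C(5,4) = 5.
Coefficient = C(5,4) = 5.

5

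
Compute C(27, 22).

C(27,22) = C(27,5) by symmetry.
C(27,5) = (27·26·25·24·23) / 5! = 9687600 / 120 = 80730.

80730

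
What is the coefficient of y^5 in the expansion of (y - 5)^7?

525

The general term is C(7,j)·(y)^j·(-5)^(7-j); the y^5 term has j = 5.
C(7,5) = 21.
Coefficient = C(7,5) · (-5)^2 = 21 · 25 = 525.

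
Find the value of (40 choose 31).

273438880

C(40,31) = C(40,9) by symmetry.
C(40,9) = (40·39·38·37·36·35·34·33·32) / 9! = 99225500774400 / 362880 = 273438880.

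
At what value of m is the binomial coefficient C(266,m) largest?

133

C(266,m) is maximized at m = 266/2 = 133.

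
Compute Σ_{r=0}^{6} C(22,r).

1 + 22 + 231 + 1540 + 7315 + 26334 + 74613 = 110056.

110056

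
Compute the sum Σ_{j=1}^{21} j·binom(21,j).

22020096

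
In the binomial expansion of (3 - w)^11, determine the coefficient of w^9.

The general term is C(11,j)·(3)^j·(-w)^(11-j); the w^9 term has j = 2.
C(11,2) = 55.
Coefficient = C(11,2) · 3^2 · (-1)^9 = 55 · 9 · (-1) = -495.

-495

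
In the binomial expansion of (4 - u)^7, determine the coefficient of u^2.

21504

The general term is C(7,j)·(4)^j·(-u)^(7-j); the u^2 term has j = 5.
C(7,5) = 21.
Coefficient = C(7,5) · 4^5 = 21 · 1024 = 21504.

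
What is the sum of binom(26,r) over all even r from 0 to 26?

Even-r terms of row 26 sum to 2^25 = 33554432.

33554432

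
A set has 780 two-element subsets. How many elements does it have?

40

n(n−1)/2 = 780 ⇒ n(n−1) = 1560. Since 40·39 = 1560, n = 40.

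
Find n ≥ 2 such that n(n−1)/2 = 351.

27

n(n−1)/2 = 351 ⇒ n(n−1) = 702. Since 27·26 = 702, n = 27.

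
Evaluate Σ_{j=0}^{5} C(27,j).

101584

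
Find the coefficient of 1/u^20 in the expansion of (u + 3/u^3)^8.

General term: C(8,j)·(u)^j·(3/u^3)^(8-j), with u-exponent 1j − 3(8−j) = 4j − 24.
Set 4j − 24 = -20: j = 1.
C(8,1) = 8; 1^1 = 1; 3^7 = 2187.
Coefficient = 8 · 1 · 2187 = 17496.

17496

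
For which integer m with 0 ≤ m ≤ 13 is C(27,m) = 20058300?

C(27,m) increases on 0 ≤ m ≤ 13. C(27,12) = 17383860 and C(27,13) = 20058300, so m = 13.

13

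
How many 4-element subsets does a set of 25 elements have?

C(25,4) = (25·24·23·22) / 4! = 303600 / 24 = 12650.

12650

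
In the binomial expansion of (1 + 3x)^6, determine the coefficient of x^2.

135

The general term is C(6,j)·(1)^j·(3x)^(6-j); the x^2 term has j = 4.
C(6,4) = 15.
Coefficient = C(6,4) · 3^2 = 15 · 9 = 135.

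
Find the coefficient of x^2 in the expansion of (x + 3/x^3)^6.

18

General term: C(6,j)·(x)^j·(3/x^3)^(6-j), with x-exponent 1j − 3(6−j) = 4j − 18.
Set 4j − 18 = 2: j = 5.
C(6,5) = 6; 1^5 = 1; 3^1 = 3.
Coefficient = 6 · 1 · 3 = 18.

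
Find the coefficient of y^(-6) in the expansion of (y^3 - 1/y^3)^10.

General term: C(10,j)·(y^3)^j·(-1/y^3)^(10-j), with y-exponent 3j − 3(10−j) = 6j − 30.
Set 6j − 30 = -6: j = 4.
C(10,4) = 210; 1^4 = 1; (-1)^6 = 1.
Coefficient = 210 · 1 · 1 = 210.

210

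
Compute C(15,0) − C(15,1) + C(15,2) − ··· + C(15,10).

1001

The partial alternating sum Σ_{k=0}^{10} (−1)^k C(15,k) = (−1)^10 C(14,10) = 1001.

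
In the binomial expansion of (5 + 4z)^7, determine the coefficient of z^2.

1050000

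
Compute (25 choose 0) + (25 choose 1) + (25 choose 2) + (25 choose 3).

2626

1 + 25 + 300 + 2300 = 2626.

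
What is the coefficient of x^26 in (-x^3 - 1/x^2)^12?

General term: C(12,j)·(-x^3)^j·(-1/x^2)^(12-j), with x-exponent 3j − 2(12−j) = 5j − 24.
Set 5j − 24 = 26: j = 10.
C(12,10) = 66; (-1)^10 = 1; (-1)^2 = 1.
Coefficient = 66 · 1 · 1 = 66.

66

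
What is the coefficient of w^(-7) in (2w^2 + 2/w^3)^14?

56229888

General term: C(14,j)·(2w^2)^j·(2/w^3)^(14-j), with w-exponent 2j − 3(14−j) = 5j − 42.
Set 5j − 42 = -7: j = 7.
C(14,7) = 3432; 2^7 = 128; 2^7 = 128.
Coefficient = 3432 · 128 · 128 = 56229888.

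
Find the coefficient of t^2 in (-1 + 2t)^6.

The general term is C(6,j)·(-1)^j·(2t)^(6-j); the t^2 term has j = 4.
C(6,4) = 15.
Coefficient = C(6,4) · 2^2 = 15 · 4 = 60.

60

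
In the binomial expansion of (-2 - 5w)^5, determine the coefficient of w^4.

-6250

The general term is C(5,j)·(-2)^j·(-5w)^(5-j); the w^4 term has j = 1.
C(5,1) = 5.
Coefficient = C(5,1) · (-2)^1 · (-5)^4 = 5 · (-2) · 625 = -6250.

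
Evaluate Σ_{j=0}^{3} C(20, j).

1351

1 + 20 + 190 + 1140 = 1351.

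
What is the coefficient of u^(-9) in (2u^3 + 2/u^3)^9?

43008

General term: C(9,j)·(2u^3)^j·(2/u^3)^(9-j), with u-exponent 3j − 3(9−j) = 6j − 27.
Set 6j − 27 = -9: j = 3.
C(9,3) = 84; 2^3 = 8; 2^6 = 64.
Coefficient = 84 · 8 · 64 = 43008.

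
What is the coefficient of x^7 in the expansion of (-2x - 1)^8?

1024

The general term is C(8,j)·(-2x)^j·(-1)^(8-j); the x^7 term has j = 7.
C(8,7) = 8.
Coefficient = C(8,7) · (-2)^7 · (-1)^1 = 8 · (-128) · (-1) = 1024.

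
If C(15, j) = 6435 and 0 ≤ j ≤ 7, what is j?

C(15,j) increases on 0 ≤ j ≤ 7. C(15,6) = 5005 and C(15,7) = 6435, so j = 7.

7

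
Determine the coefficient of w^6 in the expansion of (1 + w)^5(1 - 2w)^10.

-2000

Coefficient of w^6 = Σ_{j} C(5,j)·1^j·C(10,6-j)·(-2)^(6-j) for j from 0 to 5.
= 13440 + (-40320) + 33600 + (-9600) + 900 + (-20) = -2000.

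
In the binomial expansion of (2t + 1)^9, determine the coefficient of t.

The general term is C(9,j)·(2t)^j·(1)^(9-j); the t^1 term has j = 1.
C(9,1) = 9.
Coefficient = C(9,1) · 2^1 = 9 · 2 = 18.

18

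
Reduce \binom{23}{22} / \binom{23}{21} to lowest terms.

1/11

C(n,k+1)/C(n,k) = (n−k)/(k+1) = (23−21)/(21+1) = 2/22 = 1/11.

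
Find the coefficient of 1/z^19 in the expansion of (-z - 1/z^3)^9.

General term: C(9,j)·(-z)^j·(-1/z^3)^(9-j), with z-exponent 1j − 3(9−j) = 4j − 27.
Set 4j − 27 = -19: j = 2.
C(9,2) = 36; (-1)^2 = 1; (-1)^7 = -1.
Coefficient = 36 · 1 · (-1) = -36.

-36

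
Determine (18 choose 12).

C(18,12) = C(18,6) by symmetry.
C(18,6) = (18·17·16·15·14·13) / 6! = 13366080 / 720 = 18564.

18564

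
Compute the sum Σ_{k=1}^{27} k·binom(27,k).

1811939328

Differentiating (1+x)^27 and setting x=1: Σ k·C(27,k) = 27·2^26 = 1811939328.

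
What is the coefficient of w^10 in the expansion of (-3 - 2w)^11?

-33792

The general term is C(11,j)·(-3)^j·(-2w)^(11-j); the w^10 term has j = 1.
C(11,1) = 11.
Coefficient = C(11,1) · (-3)^1 · (-2)^10 = 11 · (-3) · 1024 = -33792.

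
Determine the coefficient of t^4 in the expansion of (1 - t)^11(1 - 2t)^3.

2068

Coefficient of t^4 = Σ_{j} C(11,j)·(-1)^j·C(3,4-j)·(-2)^(4-j) for j from 1 to 4.
= 88 + 660 + 990 + 330 = 2068.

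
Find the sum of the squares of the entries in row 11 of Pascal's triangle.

By Vandermonde's identity, Σ C(11,k)² = C(22,11) = 705432.

705432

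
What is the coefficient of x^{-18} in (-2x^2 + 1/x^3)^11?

-1320

General term: C(11,j)·(-2x^2)^j·(1/x^3)^(11-j), with x-exponent 2j − 3(11−j) = 5j − 33.
Set 5j − 33 = -18: j = 3.
C(11,3) = 165; (-2)^3 = -8; 1^8 = 1.
Coefficient = 165 · (-8) · 1 = -1320.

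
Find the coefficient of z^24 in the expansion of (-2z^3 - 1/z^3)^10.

5120

General term: C(10,j)·(-2z^3)^j·(-1/z^3)^(10-j), with z-exponent 3j − 3(10−j) = 6j − 30.
Set 6j − 30 = 24: j = 9.
C(10,9) = 10; (-2)^9 = -512; (-1)^1 = -1.
Coefficient = 10 · (-512) · (-1) = 5120.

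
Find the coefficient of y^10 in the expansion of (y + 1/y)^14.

General term: C(14,j)·(y)^j·(1/y)^(14-j), with y-exponent 1j − 1(14−j) = 2j − 14.
Set 2j − 14 = 10: j = 12.
C(14,12) = 91; 1^12 = 1; 1^2 = 1.
Coefficient = 91 · 1 · 1 = 91.

91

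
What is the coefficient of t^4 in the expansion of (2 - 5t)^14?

640640000

The general term is C(14,j)·(2)^j·(-5t)^(14-j); the t^4 term has j = 10.
C(14,10) = 1001.
Coefficient = C(14,10) · 2^10 · (-5)^4 = 1001 · 1024 · 625 = 640640000.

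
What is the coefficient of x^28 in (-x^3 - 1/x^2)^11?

-11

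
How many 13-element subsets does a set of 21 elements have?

C(21,13) = C(21,8) by symmetry.
C(21,8) = (21·20·19·18·17·16·15·14) / 8! = 8204716800 / 40320 = 203490.

203490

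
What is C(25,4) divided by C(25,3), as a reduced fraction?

C(n,k+1)/C(n,k) = (n−k)/(k+1) = (25−3)/(3+1) = 22/4 = 11/2.

11/2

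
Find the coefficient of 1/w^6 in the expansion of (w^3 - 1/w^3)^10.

210

General term: C(10,j)·(w^3)^j·(-1/w^3)^(10-j), with w-exponent 3j − 3(10−j) = 6j − 30.
Set 6j − 30 = -6: j = 4.
C(10,4) = 210; 1^4 = 1; (-1)^6 = 1.
Coefficient = 210 · 1 · 1 = 210.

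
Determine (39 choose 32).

15380937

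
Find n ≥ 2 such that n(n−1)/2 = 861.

n(n−1)/2 = 861 ⇒ n(n−1) = 1722. Since 42·41 = 1722, n = 42.

42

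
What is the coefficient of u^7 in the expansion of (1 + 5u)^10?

The general term is C(10,j)·(1)^j·(5u)^(10-j); the u^7 term has j = 3.
C(10,3) = 120.
Coefficient = C(10,3) · 5^7 = 120 · 78125 = 9375000.

9375000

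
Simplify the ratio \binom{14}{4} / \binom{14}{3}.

C(n,k+1)/C(n,k) = (n−k)/(k+1) = (14−3)/(3+1) = 11/4.

11/4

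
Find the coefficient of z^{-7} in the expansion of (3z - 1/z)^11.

General term: C(11,j)·(3z)^j·(-1/z)^(11-j), with z-exponent 1j − 1(11−j) = 2j − 11.
Set 2j − 11 = -7: j = 2.
C(11,2) = 55; 3^2 = 9; (-1)^9 = -1.
Coefficient = 55 · 9 · (-1) = -495.

-495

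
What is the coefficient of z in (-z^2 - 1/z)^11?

General term: C(11,j)·(-z^2)^j·(-1/z)^(11-j), with z-exponent 2j − 1(11−j) = 3j − 11.
Set 3j − 11 = 1: j = 4.
C(11,4) = 330; (-1)^4 = 1; (-1)^7 = -1.
Coefficient = 330 · 1 · (-1) = -330.

-330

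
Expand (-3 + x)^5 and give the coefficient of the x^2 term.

The general term is C(5,j)·(-3)^j·(x)^(5-j); the x^2 term has j = 3.
C(5,3) = 10.
Coefficient = C(5,3) · (-3)^3 = 10 · (-27) = -270.

-270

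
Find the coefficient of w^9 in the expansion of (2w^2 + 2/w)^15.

210862080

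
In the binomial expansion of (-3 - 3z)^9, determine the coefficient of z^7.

The general term is C(9,j)·(-3)^j·(-3z)^(9-j); the z^7 term has j = 2.
C(9,2) = 36.
Coefficient = C(9,2) · (-3)^2 · (-3)^7 = 36 · 9 · (-2187) = -708588.

-708588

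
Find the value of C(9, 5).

126

C(9,5) = C(9,4) by symmetry.
C(9,4) = (9·8·7·6) / 4! = 3024 / 24 = 126.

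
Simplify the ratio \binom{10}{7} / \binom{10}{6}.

4/7

C(n,k+1)/C(n,k) = (n−k)/(k+1) = (10−6)/(6+1) = 4/7.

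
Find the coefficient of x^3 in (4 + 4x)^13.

19193135104

The general term is C(13,j)·(4)^j·(4x)^(13-j); the x^3 term has j = 10.
C(13,10) = 286.
Coefficient = C(13,10) · 4^10 · 4^3 = 286 · 1048576 · 64 = 19193135104.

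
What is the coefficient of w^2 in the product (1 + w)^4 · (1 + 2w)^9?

Coefficient of w^2 = Σ_{j} C(4,j)·1^j·C(9,2-j)·2^(2-j) for j from 0 to 2.
= 144 + 72 + 6 = 222.

222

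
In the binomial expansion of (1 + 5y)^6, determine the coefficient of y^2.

The general term is C(6,j)·(1)^j·(5y)^(6-j); the y^2 term has j = 4.
C(6,4) = 15.
Coefficient = C(6,4) · 5^2 = 15 · 25 = 375.

375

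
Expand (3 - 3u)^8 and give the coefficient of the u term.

-52488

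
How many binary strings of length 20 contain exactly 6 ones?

38760

Choose the 6 positions: C(20,6) = 38760.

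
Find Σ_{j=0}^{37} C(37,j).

Setting x = 1 in (1+x)^37 gives Σ C(37,j) = 2^37 = 137438953472.

137438953472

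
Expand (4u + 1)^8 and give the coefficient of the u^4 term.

The general term is C(8,j)·(4u)^j·(1)^(8-j); the u^4 term has j = 4.
C(8,4) = 70.
Coefficient = C(8,4) · 4^4 = 70 · 256 = 17920.

17920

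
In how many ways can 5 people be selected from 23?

33649

This is C(23,5) = 33649.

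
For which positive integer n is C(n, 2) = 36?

9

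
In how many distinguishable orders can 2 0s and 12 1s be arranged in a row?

91

Choose positions for the 0s: C(14,2) = 91.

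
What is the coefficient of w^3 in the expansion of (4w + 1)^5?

The general term is C(5,j)·(4w)^j·(1)^(5-j); the w^3 term has j = 3.
C(5,3) = 10.
Coefficient = C(5,3) · 4^3 = 10 · 64 = 640.

640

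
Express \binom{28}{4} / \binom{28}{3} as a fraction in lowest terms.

25/4

C(n,k+1)/C(n,k) = (n−k)/(k+1) = (28−3)/(3+1) = 25/4.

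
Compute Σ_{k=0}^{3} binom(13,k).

378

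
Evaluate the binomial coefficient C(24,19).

42504

C(24,19) = C(24,5) by symmetry.
C(24,5) = (24·23·22·21·20) / 5! = 5100480 / 120 = 42504.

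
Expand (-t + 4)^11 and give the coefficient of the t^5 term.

The general term is C(11,j)·(-t)^j·(4)^(11-j); the t^5 term has j = 5.
C(11,5) = 462.
Coefficient = C(11,5) · (-1)^5 · 4^6 = 462 · (-1) · 4096 = -1892352.

-1892352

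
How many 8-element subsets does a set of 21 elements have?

C(21,8) = (21·20·19·18·17·16·15·14) / 8! = 8204716800 / 40320 = 203490.

203490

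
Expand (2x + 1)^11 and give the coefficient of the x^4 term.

The general term is C(11,j)·(2x)^j·(1)^(11-j); the x^4 term has j = 4.
C(11,4) = 330.
Coefficient = C(11,4) · 2^4 = 330 · 16 = 5280.

5280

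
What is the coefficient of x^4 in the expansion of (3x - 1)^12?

The general term is C(12,j)·(3x)^j·(-1)^(12-j); the x^4 term has j = 4.
C(12,4) = 495.
Coefficient = C(12,4) · 3^4 = 495 · 81 = 40095.

40095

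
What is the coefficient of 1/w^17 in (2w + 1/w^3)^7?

General term: C(7,j)·(2w)^j·(1/w^3)^(7-j), with w-exponent 1j − 3(7−j) = 4j − 21.
Set 4j − 21 = -17: j = 1.
C(7,1) = 7; 2^1 = 2; 1^6 = 1.
Coefficient = 7 · 2 · 1 = 14.

14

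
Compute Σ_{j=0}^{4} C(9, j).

256

1 + 9 + 36 + 84 + 126 = 256.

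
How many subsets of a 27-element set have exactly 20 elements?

Choose the 20 positions: C(27,20) = 888030.

888030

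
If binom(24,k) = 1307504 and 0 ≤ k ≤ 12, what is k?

C(24,k) increases on 0 ≤ k ≤ 12. C(24,8) = 735471 and C(24,9) = 1307504, so k = 9.

9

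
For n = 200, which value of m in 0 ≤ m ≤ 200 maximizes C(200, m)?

100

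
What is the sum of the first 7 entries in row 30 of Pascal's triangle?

768212

1 + 30 + 435 + 4060 + 27405 + 142506 + 593775 = 768212.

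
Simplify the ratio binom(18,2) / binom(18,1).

17/2

C(n,k+1)/C(n,k) = (n−k)/(k+1) = (18−1)/(1+1) = 17/2.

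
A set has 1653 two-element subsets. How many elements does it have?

n(n−1)/2 = 1653 ⇒ n(n−1) = 3306. Since 58·57 = 3306, n = 58.

58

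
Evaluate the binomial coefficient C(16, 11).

4368

C(16,11) = C(16,5) by symmetry.
C(16,5) = (16·15·14·13·12) / 5! = 524160 / 120 = 4368.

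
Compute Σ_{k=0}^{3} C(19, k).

1160

1 + 19 + 171 + 969 = 1160.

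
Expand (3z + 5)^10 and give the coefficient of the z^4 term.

265781250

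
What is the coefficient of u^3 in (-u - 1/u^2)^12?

220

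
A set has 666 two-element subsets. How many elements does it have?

n(n−1)/2 = 666 ⇒ n(n−1) = 1332. Since 37·36 = 1332, n = 37.

37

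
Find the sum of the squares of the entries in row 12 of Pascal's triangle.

2704156

Σ C(12,i)² is the coefficient of x^12 in (1+x)^12(1+x)^12 = (1+x)^24, i.e. C(24,12) = 2704156.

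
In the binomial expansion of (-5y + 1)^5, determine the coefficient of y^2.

The general term is C(5,j)·(-5y)^j·(1)^(5-j); the y^2 term has j = 2.
C(5,2) = 10.
Coefficient = C(5,2) · (-5)^2 = 10 · 25 = 250.

250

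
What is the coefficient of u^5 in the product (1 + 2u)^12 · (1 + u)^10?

220716

Coefficient of u^5 = Σ_{j} C(12,j)·2^j·C(10,5-j)·1^(5-j) for j from 0 to 5.
= 252 + 5040 + 31680 + 79200 + 79200 + 25344 = 220716.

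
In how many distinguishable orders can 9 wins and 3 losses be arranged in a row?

Choose positions for the wins: C(12,9) = 220.

220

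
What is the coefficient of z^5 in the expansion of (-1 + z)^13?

1287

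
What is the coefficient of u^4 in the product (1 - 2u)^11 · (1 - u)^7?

19945

Coefficient of u^4 = Σ_{j} C(11,j)·(-2)^j·C(7,4-j)·(-1)^(4-j) for j from 0 to 4.
= 35 + 770 + 4620 + 9240 + 5280 = 19945.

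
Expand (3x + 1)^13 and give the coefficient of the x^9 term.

The general term is C(13,j)·(3x)^j·(1)^(13-j); the x^9 term has j = 9.
C(13,9) = 715.
Coefficient = C(13,9) · 3^9 = 715 · 19683 = 14073345.

14073345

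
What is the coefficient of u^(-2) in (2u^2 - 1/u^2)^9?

-2016

General term: C(9,j)·(2u^2)^j·(-1/u^2)^(9-j), with u-exponent 2j − 2(9−j) = 4j − 18.
Set 4j − 18 = -2: j = 4.
C(9,4) = 126; 2^4 = 16; (-1)^5 = -1.
Coefficient = 126 · 16 · (-1) = -2016.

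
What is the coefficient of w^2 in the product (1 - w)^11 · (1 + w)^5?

10

Coefficient of w^2 = Σ_{j} C(11,j)·(-1)^j·C(5,2-j)·1^(2-j) for j from 0 to 2.
= 10 + (-55) + 55 = 10.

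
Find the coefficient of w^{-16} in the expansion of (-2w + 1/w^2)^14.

General term: C(14,j)·(-2w)^j·(1/w^2)^(14-j), with w-exponent 1j − 2(14−j) = 3j − 28.
Set 3j − 28 = -16: j = 4.
C(14,4) = 1001; (-2)^4 = 16; 1^10 = 1.
Coefficient = 1001 · 16 · 1 = 16016.

16016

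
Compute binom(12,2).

66

C(12,2) = (12·11) / 2! = 132 / 2 = 66.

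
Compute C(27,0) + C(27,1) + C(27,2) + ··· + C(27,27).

134217728

The entries of row 27 sum to 2^27 = 134217728.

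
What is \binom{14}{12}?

91

C(14,12) = C(14,2) by symmetry.
C(14,2) = (14·13) / 2! = 182 / 2 = 91.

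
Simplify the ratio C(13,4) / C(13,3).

5/2

C(n,k+1)/C(n,k) = (n−k)/(k+1) = (13−3)/(3+1) = 10/4 = 5/2.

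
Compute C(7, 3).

35

C(7,3) = (7·6·5) / 3! = 210 / 6 = 35.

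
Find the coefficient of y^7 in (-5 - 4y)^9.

The general term is C(9,j)·(-5)^j·(-4y)^(9-j); the y^7 term has j = 2.
C(9,2) = 36.
Coefficient = C(9,2) · (-5)^2 · (-4)^7 = 36 · 25 · (-16384) = -14745600.

-14745600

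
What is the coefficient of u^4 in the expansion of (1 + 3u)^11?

26730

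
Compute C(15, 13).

C(15,13) = C(15,2) by symmetry.
C(15,2) = (15·14) / 2! = 210 / 2 = 105.

105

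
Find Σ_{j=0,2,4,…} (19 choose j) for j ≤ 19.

Half of (1+1)^19 + (1−1)^19 gives the even-index sum: 2^18 = 262144.

262144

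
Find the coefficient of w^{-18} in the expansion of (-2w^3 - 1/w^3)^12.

1760

General term: C(12,j)·(-2w^3)^j·(-1/w^3)^(12-j), with w-exponent 3j − 3(12−j) = 6j − 36.
Set 6j − 36 = -18: j = 3.
C(12,3) = 220; (-2)^3 = -8; (-1)^9 = -1.
Coefficient = 220 · (-8) · (-1) = 1760.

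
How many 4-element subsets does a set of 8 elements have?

70

C(8,4) = (8·7·6·5) / 4! = 1680 / 24 = 70.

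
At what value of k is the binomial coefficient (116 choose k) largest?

58

C(116,k) is maximized at k = 116/2 = 58.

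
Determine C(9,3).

C(9,3) = (9·8·7) / 3! = 504 / 6 = 84.

84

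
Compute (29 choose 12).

51895935

C(29,12) = (29·28·27·26·25·24·23·22·21·20·19·18) / 12! = 24858235898496000 / 479001600 = 51895935.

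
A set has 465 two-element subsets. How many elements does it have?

n(n−1)/2 = 465 ⇒ n(n−1) = 930. Since 31·30 = 930, n = 31.

31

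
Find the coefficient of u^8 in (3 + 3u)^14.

14363255907

The general term is C(14,j)·(3)^j·(3u)^(14-j); the u^8 term has j = 6.
C(14,6) = 3003.
Coefficient = C(14,6) · 3^6 · 3^8 = 3003 · 729 · 6561 = 14363255907.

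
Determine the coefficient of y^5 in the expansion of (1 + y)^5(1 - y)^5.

Coefficient of y^5 = Σ_{j} C(5,j)·1^j·C(5,5-j)·(-1)^(5-j) for j from 0 to 5.
= (-1) + 25 + (-100) + 100 + (-25) + 1 = 0.

0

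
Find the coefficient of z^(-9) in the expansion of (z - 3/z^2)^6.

-1458

General term: C(6,j)·(z)^j·(-3/z^2)^(6-j), with z-exponent 1j − 2(6−j) = 3j − 12.
Set 3j − 12 = -9: j = 1.
C(6,1) = 6; 1^1 = 1; (-3)^5 = -243.
Coefficient = 6 · 1 · (-243) = -1458.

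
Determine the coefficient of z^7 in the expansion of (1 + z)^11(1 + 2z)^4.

28314

Coefficient of z^7 = Σ_{j} C(11,j)·1^j·C(4,7-j)·2^(7-j) for j from 3 to 7.
= 2640 + 10560 + 11088 + 3696 + 330 = 28314.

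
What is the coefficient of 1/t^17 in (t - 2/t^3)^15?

1647360

General term: C(15,j)·(t)^j·(-2/t^3)^(15-j), with t-exponent 1j − 3(15−j) = 4j − 45.
Set 4j − 45 = -17: j = 7.
C(15,7) = 6435; 1^7 = 1; (-2)^8 = 256.
Coefficient = 6435 · 1 · 256 = 1647360.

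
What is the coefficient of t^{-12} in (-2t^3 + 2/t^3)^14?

-32800768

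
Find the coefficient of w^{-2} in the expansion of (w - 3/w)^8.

General term: C(8,j)·(w)^j·(-3/w)^(8-j), with w-exponent 1j − 1(8−j) = 2j − 8.
Set 2j − 8 = -2: j = 3.
C(8,3) = 56; 1^3 = 1; (-3)^5 = -243.
Coefficient = 56 · 1 · (-243) = -13608.

-13608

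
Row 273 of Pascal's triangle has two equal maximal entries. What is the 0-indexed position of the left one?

For odd n = 273, C(273,j) peaks at j = (n−1)/2 and (n+1)/2; the lesser is 136.

136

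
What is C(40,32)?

76904685

C(40,32) = C(40,8) by symmetry.
C(40,8) = (40·39·38·37·36·35·34·33) / 8! = 3100796899200 / 40320 = 76904685.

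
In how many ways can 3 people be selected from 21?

This is C(21,3) = 1330.

1330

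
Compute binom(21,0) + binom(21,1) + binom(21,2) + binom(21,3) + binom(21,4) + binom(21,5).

27896

1 + 21 + 210 + 1330 + 5985 + 20349 = 27896.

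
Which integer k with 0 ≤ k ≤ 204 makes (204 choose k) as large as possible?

102

C(204,k) is maximized at k = 204/2 = 102.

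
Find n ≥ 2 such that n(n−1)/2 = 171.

19

n(n−1)/2 = 171 ⇒ n(n−1) = 342. Since 19·18 = 342, n = 19.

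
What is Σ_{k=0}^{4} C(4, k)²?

Σ C(4,k)² is the coefficient of x^4 in (1+x)^4(1+x)^4 = (1+x)^8, i.e. C(8,4) = 70.

70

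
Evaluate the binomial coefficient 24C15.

C(24,15) = C(24,9) by symmetry.
C(24,9) = (24·23·22·21·20·19·18·17·16) / 9! = 474467051520 / 362880 = 1307504.

1307504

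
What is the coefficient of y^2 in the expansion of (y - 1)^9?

-36

The general term is C(9,j)·(y)^j·(-1)^(9-j); the y^2 term has j = 2.
C(9,2) = 36.
Coefficient = C(9,2) · (-1)^7 = 36 · (-1) = -36.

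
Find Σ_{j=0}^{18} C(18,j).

Setting x = 1 in (1+x)^18 gives Σ C(18,j) = 2^18 = 262144.

262144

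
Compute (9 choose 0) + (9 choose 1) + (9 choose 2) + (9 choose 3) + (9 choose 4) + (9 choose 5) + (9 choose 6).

1 + 9 + 36 + 84 + 126 + 126 + 84 = 466.

466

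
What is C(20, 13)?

77520

C(20,13) = C(20,7) by symmetry.
C(20,7) = (20·19·18·17·16·15·14) / 7! = 390700800 / 5040 = 77520.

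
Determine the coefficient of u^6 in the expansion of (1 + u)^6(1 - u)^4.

2

Coefficient of u^6 = Σ_{j} C(6,j)·1^j·C(4,6-j)·(-1)^(6-j) for j from 2 to 6.
= 15 + (-80) + 90 + (-24) + 1 = 2.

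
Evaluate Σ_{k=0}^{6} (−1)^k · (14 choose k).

The partial alternating sum Σ_{k=0}^{6} (−1)^k C(14,k) = (−1)^6 C(13,6) = 1716.

1716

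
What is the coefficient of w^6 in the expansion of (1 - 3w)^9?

61236

The general term is C(9,j)·(1)^j·(-3w)^(9-j); the w^6 term has j = 3.
C(9,3) = 84.
Coefficient = C(9,3) · (-3)^6 = 84 · 729 = 61236.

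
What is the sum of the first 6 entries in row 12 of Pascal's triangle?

1586

1 + 12 + 66 + 220 + 495 + 792 = 1586.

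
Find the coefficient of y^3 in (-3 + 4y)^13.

The general term is C(13,j)·(-3)^j·(4y)^(13-j); the y^3 term has j = 10.
C(13,10) = 286.
Coefficient = C(13,10) · (-3)^10 · 4^3 = 286 · 59049 · 64 = 1080832896.

1080832896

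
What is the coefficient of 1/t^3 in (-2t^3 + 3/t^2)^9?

-489888

General term: C(9,j)·(-2t^3)^j·(3/t^2)^(9-j), with t-exponent 3j − 2(9−j) = 5j − 18.
Set 5j − 18 = -3: j = 3.
C(9,3) = 84; (-2)^3 = -8; 3^6 = 729.
Coefficient = 84 · (-8) · 729 = -489888.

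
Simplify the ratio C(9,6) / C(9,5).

2/3

C(n,k+1)/C(n,k) = (n−k)/(k+1) = (9−5)/(5+1) = 4/6 = 2/3.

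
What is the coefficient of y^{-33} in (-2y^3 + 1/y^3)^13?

-26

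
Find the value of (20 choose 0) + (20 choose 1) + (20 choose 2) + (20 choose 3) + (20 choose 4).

6196

1 + 20 + 190 + 1140 + 4845 = 6196.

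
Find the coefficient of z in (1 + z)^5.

5

The general term is C(5,j)·(1)^j·(z)^(5-j); the z^1 term has j = 4.
C(5,4) = 5.
Coefficient = C(5,4) = 5.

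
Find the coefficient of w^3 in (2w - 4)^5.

1280

The general term is C(5,j)·(2w)^j·(-4)^(5-j); the w^3 term has j = 3.
C(5,3) = 10.
Coefficient = C(5,3) · 2^3 · (-4)^2 = 10 · 8 · 16 = 1280.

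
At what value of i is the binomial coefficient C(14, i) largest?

C(14,i) is maximized at i = 14/2 = 7.

7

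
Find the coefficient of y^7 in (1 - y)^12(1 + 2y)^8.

Coefficient of y^7 = Σ_{j} C(12,j)·(-1)^j·C(8,7-j)·2^(7-j) for j from 0 to 7.
= 1024 + (-21504) + 118272 + (-246400) + 221760 + (-88704) + 14784 + (-792) = -1560.

-1560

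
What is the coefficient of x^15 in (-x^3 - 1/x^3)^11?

General term: C(11,j)·(-x^3)^j·(-1/x^3)^(11-j), with x-exponent 3j − 3(11−j) = 6j − 33.
Set 6j − 33 = 15: j = 8.
C(11,8) = 165; (-1)^8 = 1; (-1)^3 = -1.
Coefficient = 165 · 1 · (-1) = -165.

-165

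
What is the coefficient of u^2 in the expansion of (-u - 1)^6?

The general term is C(6,j)·(-u)^j·(-1)^(6-j); the u^2 term has j = 2.
C(6,2) = 15.
Coefficient = C(6,2) = 15.

15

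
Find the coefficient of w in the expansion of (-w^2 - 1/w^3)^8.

56

General term: C(8,j)·(-w^2)^j·(-1/w^3)^(8-j), with w-exponent 2j − 3(8−j) = 5j − 24.
Set 5j − 24 = 1: j = 5.
C(8,5) = 56; (-1)^5 = -1; (-1)^3 = -1.
Coefficient = 56 · (-1) · (-1) = 56.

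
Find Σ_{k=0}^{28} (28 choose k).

The entries of row 28 sum to 2^28 = 268435456.

268435456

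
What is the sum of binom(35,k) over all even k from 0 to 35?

Even-k terms of row 35 sum to 2^34 = 17179869184.

17179869184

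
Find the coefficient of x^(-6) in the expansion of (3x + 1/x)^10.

405

General term: C(10,j)·(3x)^j·(1/x)^(10-j), with x-exponent 1j − 1(10−j) = 2j − 10.
Set 2j − 10 = -6: j = 2.
C(10,2) = 45; 3^2 = 9; 1^8 = 1.
Coefficient = 45 · 9 · 1 = 405.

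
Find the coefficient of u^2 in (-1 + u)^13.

The general term is C(13,j)·(-1)^j·(u)^(13-j); the u^2 term has j = 11.
C(13,11) = 78.
Coefficient = C(13,11) · (-1)^11 = 78 · (-1) = -78.

-78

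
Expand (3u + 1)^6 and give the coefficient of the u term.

18

The general term is C(6,j)·(3u)^j·(1)^(6-j); the u^1 term has j = 1.
C(6,1) = 6.
Coefficient = C(6,1) · 3^1 = 6 · 3 = 18.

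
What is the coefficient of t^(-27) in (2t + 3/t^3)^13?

135104112

General term: C(13,j)·(2t)^j·(3/t^3)^(13-j), with t-exponent 1j − 3(13−j) = 4j − 39.
Set 4j − 39 = -27: j = 3.
C(13,3) = 286; 2^3 = 8; 3^10 = 59049.
Coefficient = 286 · 8 · 59049 = 135104112.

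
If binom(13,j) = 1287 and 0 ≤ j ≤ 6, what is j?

C(13,j) increases on 0 ≤ j ≤ 6. C(13,4) = 715 and C(13,5) = 1287, so j = 5.

5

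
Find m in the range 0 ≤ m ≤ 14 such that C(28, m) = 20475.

C(28,m) increases on 0 ≤ m ≤ 14. C(28,3) = 3276 and C(28,4) = 20475, so m = 4.

4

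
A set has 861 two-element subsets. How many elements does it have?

n(n−1)/2 = 861 ⇒ n(n−1) = 1722. Since 42·41 = 1722, n = 42.

42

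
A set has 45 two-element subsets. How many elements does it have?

n(n−1)/2 = 45 ⇒ n(n−1) = 90. Since 10·9 = 90, n = 10.

10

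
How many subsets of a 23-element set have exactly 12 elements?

Choose the 12 positions: C(23,12) = 1352078.

1352078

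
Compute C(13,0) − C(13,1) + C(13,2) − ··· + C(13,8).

The partial alternating sum Σ_{k=0}^{8} (−1)^k C(13,k) = (−1)^8 C(12,8) = 495.

495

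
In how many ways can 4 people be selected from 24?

10626

This is C(24,4) = 10626.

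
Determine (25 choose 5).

C(25,5) = (25·24·23·22·21) / 5! = 6375600 / 120 = 53130.

53130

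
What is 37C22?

9364199760

C(37,22) = C(37,15) by symmetry.
C(37,15) = (37·36·35·34·33·32·31·30·29·28·27·26·25·24·23) / 15! = 12245324002983751680000 / 1307674368000 = 9364199760.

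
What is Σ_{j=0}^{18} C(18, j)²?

Σ C(18,j)² is the coefficient of x^18 in (1+x)^18(1+x)^18 = (1+x)^36, i.e. C(36,18) = 9075135300.

9075135300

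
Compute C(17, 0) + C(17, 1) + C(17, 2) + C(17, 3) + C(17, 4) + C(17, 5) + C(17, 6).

21778

1 + 17 + 136 + 680 + 2380 + 6188 + 12376 = 21778.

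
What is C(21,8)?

C(21,8) = (21·20·19·18·17·16·15·14) / 8! = 8204716800 / 40320 = 203490.

203490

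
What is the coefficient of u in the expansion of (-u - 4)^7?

The general term is C(7,j)·(-u)^j·(-4)^(7-j); the u^1 term has j = 1.
C(7,1) = 7.
Coefficient = C(7,1) · (-1)^1 · (-4)^6 = 7 · (-1) · 4096 = -28672.

-28672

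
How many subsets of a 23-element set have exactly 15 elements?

490314

Choose the 15 positions: C(23,15) = 490314.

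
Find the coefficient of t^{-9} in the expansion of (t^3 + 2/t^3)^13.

329472

General term: C(13,j)·(t^3)^j·(2/t^3)^(13-j), with t-exponent 3j − 3(13−j) = 6j − 39.
Set 6j − 39 = -9: j = 5.
C(13,5) = 1287; 1^5 = 1; 2^8 = 256.
Coefficient = 1287 · 1 · 256 = 329472.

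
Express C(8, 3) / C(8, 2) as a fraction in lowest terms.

2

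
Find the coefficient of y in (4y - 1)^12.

-48

The general term is C(12,j)·(4y)^j·(-1)^(12-j); the y^1 term has j = 1.
C(12,1) = 12.
Coefficient = C(12,1) · 4^1 · (-1)^11 = 12 · 4 · (-1) = -48.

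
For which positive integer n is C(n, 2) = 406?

n(n−1)/2 = 406 ⇒ n(n−1) = 812. Since 29·28 = 812, n = 29.

29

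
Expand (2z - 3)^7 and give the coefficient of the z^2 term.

The general term is C(7,j)·(2z)^j·(-3)^(7-j); the z^2 term has j = 2.
C(7,2) = 21.
Coefficient = C(7,2) · 2^2 · (-3)^5 = 21 · 4 · (-243) = -20412.

-20412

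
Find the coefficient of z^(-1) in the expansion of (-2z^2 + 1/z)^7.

General term: C(7,j)·(-2z^2)^j·(1/z)^(7-j), with z-exponent 2j − 1(7−j) = 3j − 7.
Set 3j − 7 = -1: j = 2.
C(7,2) = 21; (-2)^2 = 4; 1^5 = 1.
Coefficient = 21 · 4 · 1 = 84.

84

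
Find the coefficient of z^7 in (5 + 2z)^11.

26400000

The general term is C(11,j)·(5)^j·(2z)^(11-j); the z^7 term has j = 4.
C(11,4) = 330.
Coefficient = C(11,4) · 5^4 · 2^7 = 330 · 625 · 128 = 26400000.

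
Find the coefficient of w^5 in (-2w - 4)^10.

8257536

The general term is C(10,j)·(-2w)^j·(-4)^(10-j); the w^5 term has j = 5.
C(10,5) = 252.
Coefficient = C(10,5) · (-2)^5 · (-4)^5 = 252 · (-32) · (-1024) = 8257536.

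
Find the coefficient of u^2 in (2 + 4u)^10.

184320

The general term is C(10,j)·(2)^j·(4u)^(10-j); the u^2 term has j = 8.
C(10,8) = 45.
Coefficient = C(10,8) · 2^8 · 4^2 = 45 · 256 · 16 = 184320.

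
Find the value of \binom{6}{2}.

15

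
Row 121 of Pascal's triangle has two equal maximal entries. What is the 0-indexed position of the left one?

For odd n = 121, C(121,m) peaks at m = (n−1)/2 and (n+1)/2; the smaller is 60.

60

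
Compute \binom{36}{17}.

8597496600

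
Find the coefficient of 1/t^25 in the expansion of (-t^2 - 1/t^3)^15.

General term: C(15,j)·(-t^2)^j·(-1/t^3)^(15-j), with t-exponent 2j − 3(15−j) = 5j − 45.
Set 5j − 45 = -25: j = 4.
C(15,4) = 1365; (-1)^4 = 1; (-1)^11 = -1.
Coefficient = 1365 · 1 · (-1) = -1365.

-1365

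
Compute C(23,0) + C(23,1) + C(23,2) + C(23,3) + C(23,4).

1 + 23 + 253 + 1771 + 8855 = 10903.

10903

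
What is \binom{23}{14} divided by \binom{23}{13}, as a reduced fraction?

5/7

C(n,k+1)/C(n,k) = (n−k)/(k+1) = (23−13)/(13+1) = 10/14 = 5/7.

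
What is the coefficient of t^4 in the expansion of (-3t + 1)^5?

The general term is C(5,j)·(-3t)^j·(1)^(5-j); the t^4 term has j = 4.
C(5,4) = 5.
Coefficient = C(5,4) · (-3)^4 = 5 · 81 = 405.

405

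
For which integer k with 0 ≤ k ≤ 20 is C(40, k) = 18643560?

7

C(40,k) increases on 0 ≤ k ≤ 20. C(40,6) = 3838380 and C(40,7) = 18643560, so k = 7.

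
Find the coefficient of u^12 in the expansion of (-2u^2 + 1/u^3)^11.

-28160

General term: C(11,j)·(-2u^2)^j·(1/u^3)^(11-j), with u-exponent 2j − 3(11−j) = 5j − 33.
Set 5j − 33 = 12: j = 9.
C(11,9) = 55; (-2)^9 = -512; 1^2 = 1.
Coefficient = 55 · (-512) · 1 = -28160.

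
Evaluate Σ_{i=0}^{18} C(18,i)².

9075135300

Σ C(18,i)² is the coefficient of x^18 in (1+x)^18(1+x)^18 = (1+x)^36, i.e. C(36,18) = 9075135300.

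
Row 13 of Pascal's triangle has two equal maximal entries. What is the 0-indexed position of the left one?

6

For odd n = 13, C(13,i) peaks at i = (n−1)/2 and (n+1)/2; the lesser is 6.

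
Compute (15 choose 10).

3003

C(15,10) = C(15,5) by symmetry.
C(15,5) = (15·14·13·12·11) / 5! = 360360 / 120 = 3003.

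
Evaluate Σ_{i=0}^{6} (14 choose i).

1 + 14 + 91 + 364 + 1001 + 2002 + 3003 = 6476.

6476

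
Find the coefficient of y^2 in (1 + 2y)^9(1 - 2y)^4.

Coefficient of y^2 = Σ_{j} C(9,j)·2^j·C(4,2-j)·(-2)^(2-j) for j from 0 to 2.
= 24 + (-144) + 144 = 24.

24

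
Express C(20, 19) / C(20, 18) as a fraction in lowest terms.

2/19

C(n,k+1)/C(n,k) = (n−k)/(k+1) = (20−18)/(18+1) = 2/19.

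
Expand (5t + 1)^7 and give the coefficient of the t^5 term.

The general term is C(7,j)·(5t)^j·(1)^(7-j); the t^5 term has j = 5.
C(7,5) = 21.
Coefficient = C(7,5) · 5^5 = 21 · 3125 = 65625.

65625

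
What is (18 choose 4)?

3060

C(18,4) = (18·17·16·15) / 4! = 73440 / 24 = 3060.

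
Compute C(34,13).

927983760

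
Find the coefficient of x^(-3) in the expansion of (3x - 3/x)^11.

-58458510

General term: C(11,j)·(3x)^j·(-3/x)^(11-j), with x-exponent 1j − 1(11−j) = 2j − 11.
Set 2j − 11 = -3: j = 4.
C(11,4) = 330; 3^4 = 81; (-3)^7 = -2187.
Coefficient = 330 · 81 · (-2187) = -58458510.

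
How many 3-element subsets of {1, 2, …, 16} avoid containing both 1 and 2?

546

All 3-subsets: C(16,3) = 560. Those containing both fixed elements: C(14,1) = 14.
560 − 14 = 546.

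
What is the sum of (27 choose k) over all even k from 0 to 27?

Even-k terms of row 27 sum to 2^26 = 67108864.

67108864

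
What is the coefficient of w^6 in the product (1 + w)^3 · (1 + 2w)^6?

1520

Coefficient of w^6 = Σ_{j} C(3,j)·1^j·C(6,6-j)·2^(6-j) for j from 0 to 3.
= 64 + 576 + 720 + 160 = 1520.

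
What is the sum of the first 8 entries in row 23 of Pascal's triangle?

1 + 23 + 253 + 1771 + 8855 + 33649 + 100947 + 245157 = 390656.

390656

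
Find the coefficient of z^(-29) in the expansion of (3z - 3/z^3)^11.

General term: C(11,j)·(3z)^j·(-3/z^3)^(11-j), with z-exponent 1j − 3(11−j) = 4j − 33.
Set 4j − 33 = -29: j = 1.
C(11,1) = 11; 3^1 = 3; (-3)^10 = 59049.
Coefficient = 11 · 3 · 59049 = 1948617.

1948617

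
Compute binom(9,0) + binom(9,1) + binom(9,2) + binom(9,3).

130

1 + 9 + 36 + 84 = 130.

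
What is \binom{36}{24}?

1251677700

C(36,24) = C(36,12) by symmetry.
C(36,12) = (36·35·34·33·32·31·30·29·28·27·26·25) / 12! = 599555620984320000 / 479001600 = 1251677700.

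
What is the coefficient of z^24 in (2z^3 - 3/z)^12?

General term: C(12,j)·(2z^3)^j·(-3/z)^(12-j), with z-exponent 3j − 1(12−j) = 4j − 12.
Set 4j − 12 = 24: j = 9.
C(12,9) = 220; 2^9 = 512; (-3)^3 = -27.
Coefficient = 220 · 512 · (-27) = -3041280.

-3041280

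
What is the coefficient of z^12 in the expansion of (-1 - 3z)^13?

The general term is C(13,j)·(-1)^j·(-3z)^(13-j); the z^12 term has j = 1.
C(13,1) = 13.
Coefficient = C(13,1) · (-1)^1 · (-3)^12 = 13 · (-1) · 531441 = -6908733.

-6908733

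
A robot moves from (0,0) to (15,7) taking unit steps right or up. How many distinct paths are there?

170544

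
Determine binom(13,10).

C(13,10) = C(13,3) by symmetry.
C(13,3) = (13·12·11) / 3! = 1716 / 6 = 286.

286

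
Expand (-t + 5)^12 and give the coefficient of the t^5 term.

The general term is C(12,j)·(-t)^j·(5)^(12-j); the t^5 term has j = 5.
C(12,5) = 792.
Coefficient = C(12,5) · (-1)^5 · 5^7 = 792 · (-1) · 78125 = -61875000.

-61875000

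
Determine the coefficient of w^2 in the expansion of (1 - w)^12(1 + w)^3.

Coefficient of w^2 = Σ_{j} C(12,j)·(-1)^j·C(3,2-j)·1^(2-j) for j from 0 to 2.
= 3 + (-36) + 66 = 33.

33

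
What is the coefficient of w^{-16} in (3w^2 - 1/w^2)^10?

General term: C(10,j)·(3w^2)^j·(-1/w^2)^(10-j), with w-exponent 2j − 2(10−j) = 4j − 20.
Set 4j − 20 = -16: j = 1.
C(10,1) = 10; 3^1 = 3; (-1)^9 = -1.
Coefficient = 10 · 3 · (-1) = -30.

-30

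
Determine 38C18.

33578000610

C(38,18) = (38·37·36·35·34·33·32·31·30·29·28·27·26·25·24·23·22·21) / 18! = 214978908196382744494080000 / 6402373705728000 = 33578000610.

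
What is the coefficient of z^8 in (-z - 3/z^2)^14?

819

General term: C(14,j)·(-z)^j·(-3/z^2)^(14-j), with z-exponent 1j − 2(14−j) = 3j − 28.
Set 3j − 28 = 8: j = 12.
C(14,12) = 91; (-1)^12 = 1; (-3)^2 = 9.
Coefficient = 91 · 1 · 9 = 819.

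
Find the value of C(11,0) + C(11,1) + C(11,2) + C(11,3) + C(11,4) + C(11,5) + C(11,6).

1486

1 + 11 + 55 + 165 + 330 + 462 + 462 = 1486.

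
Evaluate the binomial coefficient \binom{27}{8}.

C(27,8) = (27·26·25·24·23·22·21·20) / 8! = 89513424000 / 40320 = 2220075.

2220075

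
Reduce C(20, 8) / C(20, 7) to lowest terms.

13/8

C(n,k+1)/C(n,k) = (n−k)/(k+1) = (20−7)/(7+1) = 13/8.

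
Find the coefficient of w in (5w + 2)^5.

400

The general term is C(5,j)·(5w)^j·(2)^(5-j); the w^1 term has j = 1.
C(5,1) = 5.
Coefficient = C(5,1) · 5^1 · 2^4 = 5 · 5 · 16 = 400.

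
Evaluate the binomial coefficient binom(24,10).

1961256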